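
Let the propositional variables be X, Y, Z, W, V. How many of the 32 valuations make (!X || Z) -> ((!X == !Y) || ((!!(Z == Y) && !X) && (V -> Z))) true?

24

Initial set: {((!X || Z) -> ((!X == !Y) || ((!!(Z == Y) && !X) && (V -> Z))))}.
((!X || Z) -> ((!X == !Y) || ((!!(Z == Y) && !X) && (V -> Z)))): β-rule — branch into !(!X || Z)  //  ((!X == !Y) || ((!!(Z == Y) && !X) && (V -> Z))).
  branch 1 (add !(!X || Z)):
    !(!X || Z): α-rule — add !!X, !Z.
    ○ open, literals {X=1, Z=0}.
  branch 2 (add ((!X == !Y) || ((!!(Z == Y) && !X) && (V -> Z)))):
    ((!X == !Y) || ((!!(Z == Y) && !X) && (V -> Z))): β-rule — branch into (!X == !Y)  //  ((!!(Z == Y) && !X) && (V -> Z)).
      branch 2.1 (add (!X == !Y)):
        (!X == !Y): β-rule — branch into !X, !Y  //  !!X, !!Y.
          branch 2.1.1 (add !X, !Y):
            ○ open, literals {X=0, Y=0}.
          branch 2.1.2 (add !!X, !!Y):
            ○ open, literals {X=1, Y=1}.
      branch 2.2 (add ((!!(Z == Y) && !X) && (V -> Z))):
        ((!!(Z == Y) && !X) && (V -> Z)): α-rule — add (!!(Z == Y) && !X), (V -> Z).
        (!!(Z == Y) && !X): α-rule — add !!(Z == Y), !X.
        !!(Z == Y): drop double negation, giving (Z == Y).
        (V -> Z): β-rule — branch into !V  //  Z.
          branch 2.2.1 (add !V):
            (Z == Y): β-rule — branch into Z, Y  //  !Z, !Y.
              branch 2.2.1.1 (add Z, Y):
                ○ open, literals {V=0, X=0, Y=1, Z=1}.
              branch 2.2.1.2 (add !Z, !Y):
                ○ open, literals {V=0, X=0, Y=0, Z=0}.
          branch 2.2.2 (add Z):
            (Z == Y): β-rule — branch into Z, Y  //  !Z, !Y.
              branch 2.2.2.1 (add Z, Y):
                ○ open, literals {X=0, Y=1, Z=1}.
              branch 2.2.2.2 (add !Z, !Y):
                × closes — contains both Z and !Z.
1 branch closed, 6 open.
Each open branch fixes some atoms; the unmentioned ones are free. Counting distinct full assignments: branch {X=1, Z=0} (Y, W, V) contributes 8 new; branch {X=0, Y=0} (Z, W, V) contributes 8 new; branch {X=1, Y=1} (Z, W, V) contributes 4 new; branch {V=0, X=0, Y=1, Z=1} (W) contributes 2 new; branch {V=0, X=0, Y=0, Z=0} (W) contributes 0 new; branch {X=0, Y=1, Z=1} (W, V) contributes 2 new. Total: 24.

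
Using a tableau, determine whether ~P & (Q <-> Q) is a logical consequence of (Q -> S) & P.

Initial set: {((Q -> S) & P); ~(~P & (Q <-> Q))}.
((Q -> S) & P): α-rule — add (Q -> S), P.
~(~P & (Q <-> Q)): β-rule — branch into ~~P  //  ~(Q <-> Q).
  branch 1 (add ~~P):
    (Q -> S): β-rule — branch into ~Q  //  S.
      branch 1.1 (add ~Q):
        ○ open, literals {P=1, Q=0}.
      branch 1.2 (add S):
        ○ open, literals {P=1, S=1}.
  branch 2 (add ~(Q <-> Q)):
    (Q -> S): β-rule — branch into ~Q  //  S.
      branch 2.1 (add ~Q):
        ~(Q <-> Q): β-rule — branch into Q, ~Q  //  ~Q, Q.
          branch 2.1.1 (add Q, ~Q):
            × closes — contains both Q and ~Q.
          branch 2.1.2 (add ~Q, Q):
            × closes — contains both Q and ~Q.
      branch 2.2 (add S):
        ~(Q <-> Q): β-rule — branch into Q, ~Q  //  ~Q, Q.
          branch 2.2.1 (add Q, ~Q):
            × closes — contains both Q and ~Q.
          branch 2.2.2 (add ~Q, Q):
            × closes — contains both Q and ~Q.
4 branches closed, 2 open.
An open branch gives a countermodel: P=1, Q=0 (unmentioned atoms arbitrary); the premises hold there but the conclusion fails.

No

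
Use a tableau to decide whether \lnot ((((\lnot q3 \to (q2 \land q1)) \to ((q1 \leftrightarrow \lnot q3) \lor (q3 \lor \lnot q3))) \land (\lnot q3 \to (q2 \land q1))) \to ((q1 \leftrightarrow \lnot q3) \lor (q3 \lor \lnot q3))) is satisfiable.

Unsatisfiable

Initial set: {T \lnot ((((\lnot q3 \to (q2 \land q1)) \to ((q1 \leftrightarrow \lnot q3) \lor (q3 \lor \lnot q3))) \land (\lnot q3 \to (q2 \land q1))) \to ((q1 \leftrightarrow \lnot q3) \lor (q3 \lor \lnot q3)))}.
T \lnot ((((\lnot q3 \to (q2 \land q1)) \to ((q1 \leftrightarrow \lnot q3) \lor (q3 \lor \lnot q3))) \land (\lnot q3 \to (q2 \land q1))) \to ((q1 \leftrightarrow \lnot q3) \lor (q3 \lor \lnot q3))): α-rule — add T (((\lnot q3 \to (q2 \land q1)) \to ((q1 \leftrightarrow \lnot q3) \lor (q3 \lor \lnot q3))) \land (\lnot q3 \to (q2 \land q1))), F ((q1 \leftrightarrow \lnot q3) \lor (q3 \lor \lnot q3)).
T (((\lnot q3 \to (q2 \land q1)) \to ((q1 \leftrightarrow \lnot q3) \lor (q3 \lor \lnot q3))) \land (\lnot q3 \to (q2 \land q1))): α-rule — add T ((\lnot q3 \to (q2 \land q1)) \to ((q1 \leftrightarrow \lnot q3) \lor (q3 \lor \lnot q3))), T (\lnot q3 \to (q2 \land q1)).
F ((q1 \leftrightarrow \lnot q3) \lor (q3 \lor \lnot q3)): α-rule — add F (q1 \leftrightarrow \lnot q3), F (q3 \lor \lnot q3).
F (q3 \lor \lnot q3): α-rule — add F q3, F \lnot q3.
× closes — contains both q3 and \lnot q3.
All 1 branch closes.
Every branch closed; the formula is unsatisfiable.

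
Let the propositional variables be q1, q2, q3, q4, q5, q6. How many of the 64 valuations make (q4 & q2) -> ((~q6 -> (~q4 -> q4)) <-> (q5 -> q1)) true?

Initial set: {T ((q4 & q2) -> ((~q6 -> (~q4 -> q4)) <-> (q5 -> q1)))}.
T ((q4 & q2) -> ((~q6 -> (~q4 -> q4)) <-> (q5 -> q1))): β-rule — branch into F (q4 & q2)  //  T ((~q6 -> (~q4 -> q4)) <-> (q5 -> q1)).
  branch 1 (add F (q4 & q2)):
    F (q4 & q2): β-rule — branch into F q4  //  F q2.
      branch 1.1 (add F q4):
        ○ open, literals {q4=0}.
      branch 1.2 (add F q2):
        ○ open, literals {q2=0}.
  branch 2 (add T ((~q6 -> (~q4 -> q4)) <-> (q5 -> q1))):
    T ((~q6 -> (~q4 -> q4)) <-> (q5 -> q1)): β-rule — branch into T (~q6 -> (~q4 -> q4)), T (q5 -> q1)  //  F (~q6 -> (~q4 -> q4)), F (q5 -> q1).
      branch 2.1 (add T (~q6 -> (~q4 -> q4)), T (q5 -> q1)):
        T (~q6 -> (~q4 -> q4)): β-rule — branch into F ~q6  //  T (~q4 -> q4).
          branch 2.1.1 (add F ~q6):
            T (q5 -> q1): β-rule — branch into F q5  //  T q1.
              branch 2.1.1.1 (add F q5):
                ○ open, literals {q5=0, q6=1}.
              branch 2.1.1.2 (add T q1):
                ○ open, literals {q1=1, q6=1}.
          branch 2.1.2 (add T (~q4 -> q4)):
            T (q5 -> q1): β-rule — branch into F q5  //  T q1.
              branch 2.1.2.1 (add F q5):
                T (~q4 -> q4): β-rule — branch into F ~q4  //  T q4.
                  branch 2.1.2.1.1 (add F ~q4):
                    ○ open, literals {q4=1, q5=0}.
                  branch 2.1.2.1.2 (add T q4):
                    ○ open, literals {q4=1, q5=0}.
              branch 2.1.2.2 (add T q1):
                T (~q4 -> q4): β-rule — branch into F ~q4  //  T q4.
                  branch 2.1.2.2.1 (add F ~q4):
                    ○ open, literals {q1=1, q4=1}.
                  branch 2.1.2.2.2 (add T q4):
                    ○ open, literals {q1=1, q4=1}.
      branch 2.2 (add F (~q6 -> (~q4 -> q4)), F (q5 -> q1)):
        F (~q6 -> (~q4 -> q4)): α-rule — add T ~q6, F (~q4 -> q4).
        F (q5 -> q1): α-rule — add T q5, F q1.
        F (~q4 -> q4): α-rule — add T ~q4, F q4.
        ○ open, literals {q1=0, q4=0, q5=1, q6=0}.
0 branches closed, 9 open.
Each open branch fixes some atoms; the unmentioned ones are free. Counting distinct full assignments: branch {q4=0} (q1, q2, q3, q5, q6) contributes 32 new; branch {q2=0} (q1, q3, q4, q5, q6) contributes 16 new; branch {q5=0, q6=1} (q1, q2, q3, q4) contributes 4 new; branch {q1=1, q6=1} (q2, q3, q4, q5) contributes 2 new; branch {q4=1, q5=0} (q1, q2, q3, q6) contributes 4 new; branch {q4=1, q5=0} (q1, q2, q3, q6) contributes 0 new; branch {q1=1, q4=1} (q2, q3, q5, q6) contributes 2 new; branch {q1=1, q4=1} (q2, q3, q5, q6) contributes 0 new; branch {q1=0, q4=0, q5=1, q6=0} (q2, q3) contributes 0 new. Total: 60.

60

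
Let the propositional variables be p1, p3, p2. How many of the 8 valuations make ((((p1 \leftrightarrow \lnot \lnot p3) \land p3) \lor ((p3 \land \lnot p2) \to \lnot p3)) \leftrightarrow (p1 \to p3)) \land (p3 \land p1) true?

Initial set: {T (((((p1 \leftrightarrow \lnot \lnot p3) \land p3) \lor ((p3 \land \lnot p2) \to \lnot p3)) \leftrightarrow (p1 \to p3)) \land (p3 \land p1))}.
T (((((p1 \leftrightarrow \lnot \lnot p3) \land p3) \lor ((p3 \land \lnot p2) \to \lnot p3)) \leftrightarrow (p1 \to p3)) \land (p3 \land p1)): α-rule — add T ((((p1 \leftrightarrow \lnot \lnot p3) \land p3) \lor ((p3 \land \lnot p2) \to \lnot p3)) \leftrightarrow (p1 \to p3)), T (p3 \land p1).
T (p3 \land p1): α-rule — add T p3, T p1.
T ((((p1 \leftrightarrow \lnot \lnot p3) \land p3) \lor ((p3 \land \lnot p2) \to \lnot p3)) \leftrightarrow (p1 \to p3)): β-rule — branch into T (((p1 \leftrightarrow \lnot \lnot p3) \land p3) \lor ((p3 \land \lnot p2) \to \lnot p3)), T (p1 \to p3)  //  F (((p1 \leftrightarrow \lnot \lnot p3) \land p3) \lor ((p3 \land \lnot p2) \to \lnot p3)), F (p1 \to p3).
  branch 1 (add T (((p1 \leftrightarrow \lnot \lnot p3) \land p3) \lor ((p3 \land \lnot p2) \to \lnot p3)), T (p1 \to p3)):
    T (((p1 \leftrightarrow \lnot \lnot p3) \land p3) \lor ((p3 \land \lnot p2) \to \lnot p3)): β-rule — branch into T ((p1 \leftrightarrow \lnot \lnot p3) \land p3)  //  T ((p3 \land \lnot p2) \to \lnot p3).
      branch 1.1 (add T ((p1 \leftrightarrow \lnot \lnot p3) \land p3)):
        T ((p1 \leftrightarrow \lnot \lnot p3) \land p3): α-rule — add T (p1 \leftrightarrow \lnot \lnot p3), T p3.
        T (p1 \to p3): β-rule — branch into F p1  //  T p3.
          branch 1.1.1 (add F p1):
            × closes — contains both p1 and \lnot p1.
          branch 1.1.2 (add T p3):
            T (p1 \leftrightarrow \lnot \lnot p3): β-rule — branch into T p1, T \lnot \lnot p3  //  F p1, F \lnot \lnot p3.
              branch 1.1.2.1 (add T p1, T \lnot \lnot p3):
                T \lnot \lnot p3: drop double negation, giving T p3.
                ○ open, literals {p1=T, p3=T}.
              branch 1.1.2.2 (add F p1, F \lnot \lnot p3):
                × closes — contains both p1 and \lnot p1.
      branch 1.2 (add T ((p3 \land \lnot p2) \to \lnot p3)):
        T (p1 \to p3): β-rule — branch into F p1  //  T p3.
          branch 1.2.1 (add F p1):
            × closes — contains both p1 and \lnot p1.
          branch 1.2.2 (add T p3):
            T ((p3 \land \lnot p2) \to \lnot p3): β-rule — branch into F (p3 \land \lnot p2)  //  T \lnot p3.
              branch 1.2.2.1 (add F (p3 \land \lnot p2)):
                F (p3 \land \lnot p2): β-rule — branch into F p3  //  F \lnot p2.
                  branch 1.2.2.1.1 (add F p3):
                    × closes — contains both p3 and \lnot p3.
                  branch 1.2.2.1.2 (add F \lnot p2):
                    ○ open, literals {p1=T, p2=T, p3=T}.
              branch 1.2.2.2 (add T \lnot p3):
                × closes — contains both p3 and \lnot p3.
  branch 2 (add F (((p1 \leftrightarrow \lnot \lnot p3) \land p3) \lor ((p3 \land \lnot p2) \to \lnot p3)), F (p1 \to p3)):
    F (((p1 \leftrightarrow \lnot \lnot p3) \land p3) \lor ((p3 \land \lnot p2) \to \lnot p3)): α-rule — add F ((p1 \leftrightarrow \lnot \lnot p3) \land p3), F ((p3 \land \lnot p2) \to \lnot p3).
    F (p1 \to p3): α-rule — add T p1, F p3.
    × closes — contains both p3 and \lnot p3.
6 branches closed, 2 open.
Each open branch fixes some atoms; the unmentioned ones are free. Counting distinct full assignments: branch {p1=T, p3=T} (p2) contributes 2 new; branch {p1=T, p2=T, p3=T} (none free) contributes 0 new. Total: 2.

2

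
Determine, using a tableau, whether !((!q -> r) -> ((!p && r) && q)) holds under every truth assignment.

Assume the negation and expand:
Initial set: {!!((!q -> r) -> ((!p && r) && q))}.
!!((!q -> r) -> ((!p && r) && q)): β-rule — branch into !(!q -> r)  //  ((!p && r) && q).
  branch 1 (add !(!q -> r)):
    !(!q -> r): α-rule — add !q, !r.
    ○ open, literals {q=false, r=false}.
  branch 2 (add ((!p && r) && q)):
    ((!p && r) && q): α-rule — add (!p && r), q.
    (!p && r): α-rule — add !p, r.
    ○ open, literals {p=false, q=true, r=true}.
0 branches closed, 2 open.
An open branch gives a countermodel: q=false, r=false (unmentioned atoms arbitrary); under it the original formula is false.

Not valid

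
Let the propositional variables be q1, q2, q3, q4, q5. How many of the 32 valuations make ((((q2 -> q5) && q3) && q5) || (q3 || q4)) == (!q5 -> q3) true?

Initial set: {(((((q2 -> q5) && q3) && q5) || (q3 || q4)) == (!q5 -> q3))}.
(((((q2 -> q5) && q3) && q5) || (q3 || q4)) == (!q5 -> q3)): β-rule — branch into ((((q2 -> q5) && q3) && q5) || (q3 || q4)), (!q5 -> q3)  //  !((((q2 -> q5) && q3) && q5) || (q3 || q4)), !(!q5 -> q3).
  branch 1 (add ((((q2 -> q5) && q3) && q5) || (q3 || q4)), (!q5 -> q3)):
    ((((q2 -> q5) && q3) && q5) || (q3 || q4)): β-rule — branch into (((q2 -> q5) && q3) && q5)  //  (q3 || q4).
      branch 1.1 (add (((q2 -> q5) && q3) && q5)):
        (((q2 -> q5) && q3) && q5): α-rule — add ((q2 -> q5) && q3), q5.
        ((q2 -> q5) && q3): α-rule — add (q2 -> q5), q3.
        (!q5 -> q3): β-rule — branch into !!q5  //  q3.
          branch 1.1.1 (add !!q5):
            (q2 -> q5): β-rule — branch into !q2  //  q5.
              branch 1.1.1.1 (add !q2):
                ○ open, literals {q2=0, q3=1, q5=1}.
              branch 1.1.1.2 (add q5):
                ○ open, literals {q3=1, q5=1}.
          branch 1.1.2 (add q3):
            (q2 -> q5): β-rule — branch into !q2  //  q5.
              branch 1.1.2.1 (add !q2):
                ○ open, literals {q2=0, q3=1, q5=1}.
              branch 1.1.2.2 (add q5):
                ○ open, literals {q3=1, q5=1}.
      branch 1.2 (add (q3 || q4)):
        (!q5 -> q3): β-rule — branch into !!q5  //  q3.
          branch 1.2.1 (add !!q5):
            (q3 || q4): β-rule — branch into q3  //  q4.
              branch 1.2.1.1 (add q3):
                ○ open, literals {q3=1, q5=1}.
              branch 1.2.1.2 (add q4):
                ○ open, literals {q4=1, q5=1}.
          branch 1.2.2 (add q3):
            (q3 || q4): β-rule — branch into q3  //  q4.
              branch 1.2.2.1 (add q3):
                ○ open, literals {q3=1}.
              branch 1.2.2.2 (add q4):
                ○ open, literals {q3=1, q4=1}.
  branch 2 (add !((((q2 -> q5) && q3) && q5) || (q3 || q4)), !(!q5 -> q3)):
    !((((q2 -> q5) && q3) && q5) || (q3 || q4)): α-rule — add !(((q2 -> q5) && q3) && q5), !(q3 || q4).
    !(!q5 -> q3): α-rule — add !q5, !q3.
    !(q3 || q4): α-rule — add !q3, !q4.
    !(((q2 -> q5) && q3) && q5): β-rule — branch into !((q2 -> q5) && q3)  //  !q5.
      branch 2.1 (add !((q2 -> q5) && q3)):
        !((q2 -> q5) && q3): β-rule — branch into !(q2 -> q5)  //  !q3.
          branch 2.1.1 (add !(q2 -> q5)):
            !(q2 -> q5): α-rule — add q2, !q5.
            ○ open, literals {q2=1, q3=0, q4=0, q5=0}.
          branch 2.1.2 (add !q3):
            ○ open, literals {q3=0, q4=0, q5=0}.
      branch 2.2 (add !q5):
        ○ open, literals {q3=0, q4=0, q5=0}.
0 branches closed, 11 open.
Each open branch fixes some atoms; the unmentioned ones are free. Counting distinct full assignments: branch {q2=0, q3=1, q5=1} (q1, q4) contributes 4 new; branch {q3=1, q5=1} (q1, q2, q4) contributes 4 new; branch {q2=0, q3=1, q5=1} (q1, q4) contributes 0 new; branch {q3=1, q5=1} (q1, q2, q4) contributes 0 new; branch {q3=1, q5=1} (q1, q2, q4) contributes 0 new; branch {q4=1, q5=1} (q1, q2, q3) contributes 4 new; branch {q3=1} (q1, q2, q4, q5) contributes 8 new; branch {q3=1, q4=1} (q1, q2, q5) contributes 0 new; branch {q2=1, q3=0, q4=0, q5=0} (q1) contributes 2 new; branch {q3=0, q4=0, q5=0} (q1, q2) contributes 2 new; branch {q3=0, q4=0, q5=0} (q1, q2) contributes 0 new. Total: 24.

24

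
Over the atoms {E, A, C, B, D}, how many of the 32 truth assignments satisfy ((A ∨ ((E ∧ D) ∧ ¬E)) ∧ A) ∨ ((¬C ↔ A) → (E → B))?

Initial set: {T (((A ∨ ((E ∧ D) ∧ ¬E)) ∧ A) ∨ ((¬C ↔ A) → (E → B)))}.
T (((A ∨ ((E ∧ D) ∧ ¬E)) ∧ A) ∨ ((¬C ↔ A) → (E → B))): β-rule — branch into T ((A ∨ ((E ∧ D) ∧ ¬E)) ∧ A)  //  T ((¬C ↔ A) → (E → B)).
  branch 1 (add T ((A ∨ ((E ∧ D) ∧ ¬E)) ∧ A)):
    T ((A ∨ ((E ∧ D) ∧ ¬E)) ∧ A): α-rule — add T (A ∨ ((E ∧ D) ∧ ¬E)), T A.
    T (A ∨ ((E ∧ D) ∧ ¬E)): β-rule — branch into T A  //  T ((E ∧ D) ∧ ¬E).
      branch 1.1 (add T A):
        ○ open, literals {A=1}.
      branch 1.2 (add T ((E ∧ D) ∧ ¬E)):
        T ((E ∧ D) ∧ ¬E): α-rule — add T (E ∧ D), T ¬E.
        T (E ∧ D): α-rule — add T E, T D.
        × closes — contains both E and ¬E.
  branch 2 (add T ((¬C ↔ A) → (E → B))):
    T ((¬C ↔ A) → (E → B)): β-rule — branch into F (¬C ↔ A)  //  T (E → B).
      branch 2.1 (add F (¬C ↔ A)):
        F (¬C ↔ A): β-rule — branch into T ¬C, F A  //  F ¬C, T A.
          branch 2.1.1 (add T ¬C, F A):
            ○ open, literals {A=0, C=0}.
          branch 2.1.2 (add F ¬C, T A):
            ○ open, literals {A=1, C=1}.
      branch 2.2 (add T (E → B)):
        T (E → B): β-rule — branch into F E  //  T B.
          branch 2.2.1 (add F E):
            ○ open, literals {E=0}.
          branch 2.2.2 (add T B):
            ○ open, literals {B=1}.
1 branch closed, 5 open.
Each open branch fixes some atoms; the unmentioned ones are free. Counting distinct full assignments: branch {A=1} (E, C, B, D) contributes 16 new; branch {A=0, C=0} (E, B, D) contributes 8 new; branch {A=1, C=1} (E, B, D) contributes 0 new; branch {E=0} (A, C, B, D) contributes 4 new; branch {B=1} (E, A, C, D) contributes 2 new. Total: 30.

30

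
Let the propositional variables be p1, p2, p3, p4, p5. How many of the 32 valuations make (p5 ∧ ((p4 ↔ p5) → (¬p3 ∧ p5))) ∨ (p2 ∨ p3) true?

28

Initial set: {((p5 ∧ ((p4 ↔ p5) → (¬p3 ∧ p5))) ∨ (p2 ∨ p3))}.
((p5 ∧ ((p4 ↔ p5) → (¬p3 ∧ p5))) ∨ (p2 ∨ p3)): β-rule — branch into (p5 ∧ ((p4 ↔ p5) → (¬p3 ∧ p5)))  //  (p2 ∨ p3).
  branch 1 (add (p5 ∧ ((p4 ↔ p5) → (¬p3 ∧ p5)))):
    (p5 ∧ ((p4 ↔ p5) → (¬p3 ∧ p5))): α-rule — add p5, ((p4 ↔ p5) → (¬p3 ∧ p5)).
    ((p4 ↔ p5) → (¬p3 ∧ p5)): β-rule — branch into ¬(p4 ↔ p5)  //  (¬p3 ∧ p5).
      branch 1.1 (add ¬(p4 ↔ p5)):
        ¬(p4 ↔ p5): β-rule — branch into p4, ¬p5  //  ¬p4, p5.
          branch 1.1.1 (add p4, ¬p5):
            × closes — contains both p5 and ¬p5.
          branch 1.1.2 (add ¬p4, p5):
            ○ open, literals {p4=0, p5=1}.
      branch 1.2 (add (¬p3 ∧ p5)):
        (¬p3 ∧ p5): α-rule — add ¬p3, p5.
        ○ open, literals {p3=0, p5=1}.
  branch 2 (add (p2 ∨ p3)):
    (p2 ∨ p3): β-rule — branch into p2  //  p3.
      branch 2.1 (add p2):
        ○ open, literals {p2=1}.
      branch 2.2 (add p3):
        ○ open, literals {p3=1}.
1 branch closed, 4 open.
Each open branch fixes some atoms; the unmentioned ones are free. Counting distinct full assignments: branch {p4=0, p5=1} (p1, p2, p3) contributes 8 new; branch {p3=0, p5=1} (p1, p2, p4) contributes 4 new; branch {p2=1} (p1, p3, p4, p5) contributes 10 new; branch {p3=1} (p1, p2, p4, p5) contributes 6 new. Total: 28.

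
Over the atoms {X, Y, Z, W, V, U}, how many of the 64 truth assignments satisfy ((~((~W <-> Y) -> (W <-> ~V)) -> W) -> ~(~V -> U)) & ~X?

10

Initial set: {(((~((~W <-> Y) -> (W <-> ~V)) -> W) -> ~(~V -> U)) & ~X)}.
(((~((~W <-> Y) -> (W <-> ~V)) -> W) -> ~(~V -> U)) & ~X): α-rule — add ((~((~W <-> Y) -> (W <-> ~V)) -> W) -> ~(~V -> U)), ~X.
((~((~W <-> Y) -> (W <-> ~V)) -> W) -> ~(~V -> U)): β-rule — branch into ~(~((~W <-> Y) -> (W <-> ~V)) -> W)  //  ~(~V -> U).
  branch 1 (add ~(~((~W <-> Y) -> (W <-> ~V)) -> W)):
    ~(~((~W <-> Y) -> (W <-> ~V)) -> W): α-rule — add ~((~W <-> Y) -> (W <-> ~V)), ~W.
    ~((~W <-> Y) -> (W <-> ~V)): α-rule — add (~W <-> Y), ~(W <-> ~V).
    (~W <-> Y): β-rule — branch into ~W, Y  //  ~~W, ~Y.
      branch 1.1 (add ~W, Y):
        ~(W <-> ~V): β-rule — branch into W, ~~V  //  ~W, ~V.
          branch 1.1.1 (add W, ~~V):
            × closes — contains both W and ~W.
          branch 1.1.2 (add ~W, ~V):
            ○ open, literals {V=F, W=F, X=F, Y=T}.
      branch 1.2 (add ~~W, ~Y):
        × closes — contains both W and ~W.
  branch 2 (add ~(~V -> U)):
    ~(~V -> U): α-rule — add ~V, ~U.
    ○ open, literals {U=F, V=F, X=F}.
2 branches closed, 2 open.
Each open branch fixes some atoms; the unmentioned ones are free. Counting distinct full assignments: branch {V=F, W=F, X=F, Y=T} (Z, U) contributes 4 new; branch {U=F, V=F, X=F} (Y, Z, W) contributes 6 new. Total: 10.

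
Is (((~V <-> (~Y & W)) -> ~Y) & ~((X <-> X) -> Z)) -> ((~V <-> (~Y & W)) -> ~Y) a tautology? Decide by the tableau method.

Assume the negation and expand:
Initial set: {F ((((~V <-> (~Y & W)) -> ~Y) & ~((X <-> X) -> Z)) -> ((~V <-> (~Y & W)) -> ~Y))}.
F ((((~V <-> (~Y & W)) -> ~Y) & ~((X <-> X) -> Z)) -> ((~V <-> (~Y & W)) -> ~Y)): α-rule — add T (((~V <-> (~Y & W)) -> ~Y) & ~((X <-> X) -> Z)), F ((~V <-> (~Y & W)) -> ~Y).
T (((~V <-> (~Y & W)) -> ~Y) & ~((X <-> X) -> Z)): α-rule — add T ((~V <-> (~Y & W)) -> ~Y), T ~((X <-> X) -> Z).
F ((~V <-> (~Y & W)) -> ~Y): α-rule — add T (~V <-> (~Y & W)), F ~Y.
T ~((X <-> X) -> Z): α-rule — add T (X <-> X), F Z.
T ((~V <-> (~Y & W)) -> ~Y): β-rule — branch into F (~V <-> (~Y & W))  //  T ~Y.
  branch 1 (add F (~V <-> (~Y & W))):
    T (~V <-> (~Y & W)): β-rule — branch into T ~V, T (~Y & W)  //  F ~V, F (~Y & W).
      branch 1.1 (add T ~V, T (~Y & W)):
        T (~Y & W): α-rule — add T ~Y, T W.
        × closes — contains both Y and ~Y.
      branch 1.2 (add F ~V, F (~Y & W)):
        T (X <-> X): β-rule — branch into T X, T X  //  F X, F X.
          branch 1.2.1 (add T X, T X):
            F (~V <-> (~Y & W)): β-rule — branch into T ~V, F (~Y & W)  //  F ~V, T (~Y & W).
              branch 1.2.1.1 (add T ~V, F (~Y & W)):
                × closes — contains both V and ~V.
              branch 1.2.1.2 (add F ~V, T (~Y & W)):
                T (~Y & W): α-rule — add T ~Y, T W.
                × closes — contains both Y and ~Y.
          branch 1.2.2 (add F X, F X):
            F (~V <-> (~Y & W)): β-rule — branch into T ~V, F (~Y & W)  //  F ~V, T (~Y & W).
              branch 1.2.2.1 (add T ~V, F (~Y & W)):
                × closes — contains both V and ~V.
              branch 1.2.2.2 (add F ~V, T (~Y & W)):
                T (~Y & W): α-rule — add T ~Y, T W.
                × closes — contains both Y and ~Y.
  branch 2 (add T ~Y):
    × closes — contains both Y and ~Y.
All 6 branches close.
Every branch closed, so the negation is unsatisfiable and the formula is valid.

Valid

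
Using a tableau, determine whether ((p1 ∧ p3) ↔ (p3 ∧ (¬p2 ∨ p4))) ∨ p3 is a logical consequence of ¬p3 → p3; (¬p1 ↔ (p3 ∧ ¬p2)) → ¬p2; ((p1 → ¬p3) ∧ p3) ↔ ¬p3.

Initial set: {(¬p3 → p3); ((¬p1 ↔ (p3 ∧ ¬p2)) → ¬p2); (((p1 → ¬p3) ∧ p3) ↔ ¬p3); ¬(((p1 ∧ p3) ↔ (p3 ∧ (¬p2 ∨ p4))) ∨ p3)}.
¬(((p1 ∧ p3) ↔ (p3 ∧ (¬p2 ∨ p4))) ∨ p3): α-rule — add ¬((p1 ∧ p3) ↔ (p3 ∧ (¬p2 ∨ p4))), ¬p3.
(¬p3 → p3): β-rule — branch into ¬¬p3  //  p3.
  branch 1 (add ¬¬p3):
    × closes — contains both p3 and ¬p3.
  branch 2 (add p3):
    × closes — contains both p3 and ¬p3.
All 2 branches close.
Every branch closed, so the premises entail the conclusion.

Yes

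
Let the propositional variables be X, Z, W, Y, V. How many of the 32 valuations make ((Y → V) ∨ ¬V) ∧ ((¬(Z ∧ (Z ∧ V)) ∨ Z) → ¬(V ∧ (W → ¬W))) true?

24

Initial set: {T (((Y → V) ∨ ¬V) ∧ ((¬(Z ∧ (Z ∧ V)) ∨ Z) → ¬(V ∧ (W → ¬W))))}.
T (((Y → V) ∨ ¬V) ∧ ((¬(Z ∧ (Z ∧ V)) ∨ Z) → ¬(V ∧ (W → ¬W)))): α-rule — add T ((Y → V) ∨ ¬V), T ((¬(Z ∧ (Z ∧ V)) ∨ Z) → ¬(V ∧ (W → ¬W))).
T ((Y → V) ∨ ¬V): β-rule — branch into T (Y → V)  //  T ¬V.
  branch 1 (add T (Y → V)):
    T ((¬(Z ∧ (Z ∧ V)) ∨ Z) → ¬(V ∧ (W → ¬W))): β-rule — branch into F (¬(Z ∧ (Z ∧ V)) ∨ Z)  //  T ¬(V ∧ (W → ¬W)).
      branch 1.1 (add F (¬(Z ∧ (Z ∧ V)) ∨ Z)):
        F (¬(Z ∧ (Z ∧ V)) ∨ Z): α-rule — add F ¬(Z ∧ (Z ∧ V)), F Z.
        F ¬(Z ∧ (Z ∧ V)): α-rule — add T Z, T (Z ∧ V).
        × closes — contains both Z and ¬Z.
      branch 1.2 (add T ¬(V ∧ (W → ¬W))):
        T (Y → V): β-rule — branch into F Y  //  T V.
          branch 1.2.1 (add F Y):
            T ¬(V ∧ (W → ¬W)): β-rule — branch into F V  //  F (W → ¬W).
              branch 1.2.1.1 (add F V):
                ○ open, literals {V=false, Y=false}.
              branch 1.2.1.2 (add F (W → ¬W)):
                F (W → ¬W): α-rule — add T W, F ¬W.
                ○ open, literals {W=true, Y=false}.
          branch 1.2.2 (add T V):
            T ¬(V ∧ (W → ¬W)): β-rule — branch into F V  //  F (W → ¬W).
              branch 1.2.2.1 (add F V):
                × closes — contains both V and ¬V.
              branch 1.2.2.2 (add F (W → ¬W)):
                F (W → ¬W): α-rule — add T W, F ¬W.
                ○ open, literals {V=true, W=true}.
  branch 2 (add T ¬V):
    T ((¬(Z ∧ (Z ∧ V)) ∨ Z) → ¬(V ∧ (W → ¬W))): β-rule — branch into F (¬(Z ∧ (Z ∧ V)) ∨ Z)  //  T ¬(V ∧ (W → ¬W)).
      branch 2.1 (add F (¬(Z ∧ (Z ∧ V)) ∨ Z)):
        F (¬(Z ∧ (Z ∧ V)) ∨ Z): α-rule — add F ¬(Z ∧ (Z ∧ V)), F Z.
        F ¬(Z ∧ (Z ∧ V)): α-rule — add T Z, T (Z ∧ V).
        × closes — contains both Z and ¬Z.
      branch 2.2 (add T ¬(V ∧ (W → ¬W))):
        T ¬(V ∧ (W → ¬W)): β-rule — branch into F V  //  F (W → ¬W).
          branch 2.2.1 (add F V):
            ○ open, literals {V=false}.
          branch 2.2.2 (add F (W → ¬W)):
            F (W → ¬W): α-rule — add T W, F ¬W.
            ○ open, literals {V=false, W=true}.
3 branches closed, 5 open.
Each open branch fixes some atoms; the unmentioned ones are free. Counting distinct full assignments: branch {V=false, Y=false} (X, Z, W) contributes 8 new; branch {W=true, Y=false} (X, Z, V) contributes 4 new; branch {V=true, W=true} (X, Z, Y) contributes 4 new; branch {V=false} (X, Z, W, Y) contributes 8 new; branch {V=false, W=true} (X, Z, Y) contributes 0 new. Total: 24.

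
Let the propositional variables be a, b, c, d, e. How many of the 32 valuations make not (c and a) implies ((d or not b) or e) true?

Initial set: {(not (c and a) implies ((d or not b) or e))}.
(not (c and a) implies ((d or not b) or e)): β-rule — branch into not not (c and a)  //  ((d or not b) or e).
  branch 1 (add not not (c and a)):
    not not (c and a): α-rule — add c, a.
    ○ open, literals {a=1, c=1}.
  branch 2 (add ((d or not b) or e)):
    ((d or not b) or e): β-rule — branch into (d or not b)  //  e.
      branch 2.1 (add (d or not b)):
        (d or not b): β-rule — branch into d  //  not b.
          branch 2.1.1 (add d):
            ○ open, literals {d=1}.
          branch 2.1.2 (add not b):
            ○ open, literals {b=0}.
      branch 2.2 (add e):
        ○ open, literals {e=1}.
0 branches closed, 4 open.
Each open branch fixes some atoms; the unmentioned ones are free. Counting distinct full assignments: branch {a=1, c=1} (b, d, e) contributes 8 new; branch {d=1} (a, b, c, e) contributes 12 new; branch {b=0} (a, c, d, e) contributes 6 new; branch {e=1} (a, b, c, d) contributes 3 new. Total: 29.

29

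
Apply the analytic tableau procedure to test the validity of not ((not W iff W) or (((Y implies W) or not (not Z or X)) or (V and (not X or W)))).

Not valid

Assume the negation and expand:
Initial set: {not not ((not W iff W) or (((Y implies W) or not (not Z or X)) or (V and (not X or W))))}.
not not ((not W iff W) or (((Y implies W) or not (not Z or X)) or (V and (not X or W)))): β-rule — branch into (not W iff W)  //  (((Y implies W) or not (not Z or X)) or (V and (not X or W))).
  branch 1 (add (not W iff W)):
    (not W iff W): β-rule — branch into not W, W  //  not not W, not W.
      branch 1.1 (add not W, W):
        × closes — contains both W and not W.
      branch 1.2 (add not not W, not W):
        × closes — contains both W and not W.
  branch 2 (add (((Y implies W) or not (not Z or X)) or (V and (not X or W)))):
    (((Y implies W) or not (not Z or X)) or (V and (not X or W))): β-rule — branch into ((Y implies W) or not (not Z or X))  //  (V and (not X or W)).
      branch 2.1 (add ((Y implies W) or not (not Z or X))):
        ((Y implies W) or not (not Z or X)): β-rule — branch into (Y implies W)  //  not (not Z or X).
          branch 2.1.1 (add (Y implies W)):
            (Y implies W): β-rule — branch into not Y  //  W.
              branch 2.1.1.1 (add not Y):
                ○ open, literals {Y=0}.
              branch 2.1.1.2 (add W):
                ○ open, literals {W=1}.
          branch 2.1.2 (add not (not Z or X)):
            not (not Z or X): α-rule — add not not Z, not X.
            ○ open, literals {X=0, Z=1}.
      branch 2.2 (add (V and (not X or W))):
        (V and (not X or W)): α-rule — add V, (not X or W).
        (not X or W): β-rule — branch into not X  //  W.
          branch 2.2.1 (add not X):
            ○ open, literals {V=1, X=0}.
          branch 2.2.2 (add W):
            ○ open, literals {V=1, W=1}.
2 branches closed, 5 open.
An open branch gives a countermodel: Y=0 (unmentioned atoms arbitrary); under it the original formula is false.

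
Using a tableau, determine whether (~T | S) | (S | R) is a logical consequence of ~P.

No

Initial set: {~P; ~((~T | S) | (S | R))}.
~((~T | S) | (S | R)): α-rule — add ~(~T | S), ~(S | R).
~(~T | S): α-rule — add ~~T, ~S.
~(S | R): α-rule — add ~S, ~R.
○ open, literals {P=F, R=F, S=F, T=T}.
0 branches closed, 1 open.
An open branch gives a countermodel: P=F, R=F, S=F, T=T (unmentioned atoms arbitrary); the premises hold there but the conclusion fails.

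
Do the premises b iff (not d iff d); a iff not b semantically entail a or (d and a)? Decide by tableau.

Initial set: {(b iff (not d iff d)); (a iff not b); not (a or (d and a))}.
not (a or (d and a)): α-rule — add not a, not (d and a).
(b iff (not d iff d)): β-rule — branch into b, (not d iff d)  //  not b, not (not d iff d).
  branch 1 (add b, (not d iff d)):
    (a iff not b): β-rule — branch into a, not b  //  not a, not not b.
      branch 1.1 (add a, not b):
        × closes — contains both a and not a.
      branch 1.2 (add not a, not not b):
        not (d and a): β-rule — branch into not d  //  not a.
          branch 1.2.1 (add not d):
            (not d iff d): β-rule — branch into not d, d  //  not not d, not d.
              branch 1.2.1.1 (add not d, d):
                × closes — contains both d and not d.
              branch 1.2.1.2 (add not not d, not d):
                × closes — contains both d and not d.
          branch 1.2.2 (add not a):
            (not d iff d): β-rule — branch into not d, d  //  not not d, not d.
              branch 1.2.2.1 (add not d, d):
                × closes — contains both d and not d.
              branch 1.2.2.2 (add not not d, not d):
                × closes — contains both d and not d.
  branch 2 (add not b, not (not d iff d)):
    (a iff not b): β-rule — branch into a, not b  //  not a, not not b.
      branch 2.1 (add a, not b):
        × closes — contains both a and not a.
      branch 2.2 (add not a, not not b):
        × closes — contains both b and not b.
All 7 branches close.
Every branch closed, so the premises entail the conclusion.

Yes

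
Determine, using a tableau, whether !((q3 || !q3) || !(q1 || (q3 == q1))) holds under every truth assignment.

Not valid

Assume the negation and expand:
Initial set: {!!((q3 || !q3) || !(q1 || (q3 == q1)))}.
!!((q3 || !q3) || !(q1 || (q3 == q1))): β-rule — branch into (q3 || !q3)  //  !(q1 || (q3 == q1)).
  branch 1 (add (q3 || !q3)):
    (q3 || !q3): β-rule — branch into q3  //  !q3.
      branch 1.1 (add q3):
        ○ open, literals {q3=1}.
      branch 1.2 (add !q3):
        ○ open, literals {q3=0}.
  branch 2 (add !(q1 || (q3 == q1))):
    !(q1 || (q3 == q1)): α-rule — add !q1, !(q3 == q1).
    !(q3 == q1): β-rule — branch into q3, !q1  //  !q3, q1.
      branch 2.1 (add q3, !q1):
        ○ open, literals {q1=0, q3=1}.
      branch 2.2 (add !q3, q1):
        × closes — contains both q1 and !q1.
1 branch closed, 3 open.
An open branch gives a countermodel: q3=1 (unmentioned atoms arbitrary); under it the original formula is false.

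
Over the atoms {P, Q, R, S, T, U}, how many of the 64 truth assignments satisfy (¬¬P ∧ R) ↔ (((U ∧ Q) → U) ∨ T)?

Initial set: {((¬¬P ∧ R) ↔ (((U ∧ Q) → U) ∨ T))}.
((¬¬P ∧ R) ↔ (((U ∧ Q) → U) ∨ T)): β-rule — branch into (¬¬P ∧ R), (((U ∧ Q) → U) ∨ T)  //  ¬(¬¬P ∧ R), ¬(((U ∧ Q) → U) ∨ T).
  branch 1 (add (¬¬P ∧ R), (((U ∧ Q) → U) ∨ T)):
    (¬¬P ∧ R): α-rule — add ¬¬P, R.
    ¬¬P: drop double negation, giving P.
    (((U ∧ Q) → U) ∨ T): β-rule — branch into ((U ∧ Q) → U)  //  T.
      branch 1.1 (add ((U ∧ Q) → U)):
        ((U ∧ Q) → U): β-rule — branch into ¬(U ∧ Q)  //  U.
          branch 1.1.1 (add ¬(U ∧ Q)):
            ¬(U ∧ Q): β-rule — branch into ¬U  //  ¬Q.
              branch 1.1.1.1 (add ¬U):
                ○ open, literals {P=T, R=T, U=F}.
              branch 1.1.1.2 (add ¬Q):
                ○ open, literals {P=T, Q=F, R=T}.
          branch 1.1.2 (add U):
            ○ open, literals {P=T, R=T, U=T}.
      branch 1.2 (add T):
        ○ open, literals {P=T, R=T, T=T}.
  branch 2 (add ¬(¬¬P ∧ R), ¬(((U ∧ Q) → U) ∨ T)):
    ¬(((U ∧ Q) → U) ∨ T): α-rule — add ¬((U ∧ Q) → U), ¬T.
    ¬((U ∧ Q) → U): α-rule — add (U ∧ Q), ¬U.
    (U ∧ Q): α-rule — add U, Q.
    × closes — contains both U and ¬U.
1 branch closed, 4 open.
Each open branch fixes some atoms; the unmentioned ones are free. Counting distinct full assignments: branch {P=T, R=T, U=F} (Q, S, T) contributes 8 new; branch {P=T, Q=F, R=T} (S, T, U) contributes 4 new; branch {P=T, R=T, U=T} (Q, S, T) contributes 4 new; branch {P=T, R=T, T=T} (Q, S, U) contributes 0 new. Total: 16.

16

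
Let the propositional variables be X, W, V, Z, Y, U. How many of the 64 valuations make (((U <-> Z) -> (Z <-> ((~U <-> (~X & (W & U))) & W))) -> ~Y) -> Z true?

Initial set: {((((U <-> Z) -> (Z <-> ((~U <-> (~X & (W & U))) & W))) -> ~Y) -> Z)}.
((((U <-> Z) -> (Z <-> ((~U <-> (~X & (W & U))) & W))) -> ~Y) -> Z): β-rule — branch into ~(((U <-> Z) -> (Z <-> ((~U <-> (~X & (W & U))) & W))) -> ~Y)  //  Z.
  branch 1 (add ~(((U <-> Z) -> (Z <-> ((~U <-> (~X & (W & U))) & W))) -> ~Y)):
    ~(((U <-> Z) -> (Z <-> ((~U <-> (~X & (W & U))) & W))) -> ~Y): α-rule — add ((U <-> Z) -> (Z <-> ((~U <-> (~X & (W & U))) & W))), ~~Y.
    ((U <-> Z) -> (Z <-> ((~U <-> (~X & (W & U))) & W))): β-rule — branch into ~(U <-> Z)  //  (Z <-> ((~U <-> (~X & (W & U))) & W)).
      branch 1.1 (add ~(U <-> Z)):
        ~(U <-> Z): β-rule — branch into U, ~Z  //  ~U, Z.
          branch 1.1.1 (add U, ~Z):
            ○ open, literals {U=T, Y=T, Z=F}.
          branch 1.1.2 (add ~U, Z):
            ○ open, literals {U=F, Y=T, Z=T}.
      branch 1.2 (add (Z <-> ((~U <-> (~X & (W & U))) & W))):
        (Z <-> ((~U <-> (~X & (W & U))) & W)): β-rule — branch into Z, ((~U <-> (~X & (W & U))) & W)  //  ~Z, ~((~U <-> (~X & (W & U))) & W).
          branch 1.2.1 (add Z, ((~U <-> (~X & (W & U))) & W)):
            ((~U <-> (~X & (W & U))) & W): α-rule — add (~U <-> (~X & (W & U))), W.
            (~U <-> (~X & (W & U))): β-rule — branch into ~U, (~X & (W & U))  //  ~~U, ~(~X & (W & U)).
              branch 1.2.1.1 (add ~U, (~X & (W & U))):
                (~X & (W & U)): α-rule — add ~X, (W & U).
                (W & U): α-rule — add W, U.
                × closes — contains both U and ~U.
              branch 1.2.1.2 (add ~~U, ~(~X & (W & U))):
                ~(~X & (W & U)): β-rule — branch into ~~X  //  ~(W & U).
                  branch 1.2.1.2.1 (add ~~X):
                    ○ open, literals {U=T, W=T, X=T, Y=T, Z=T}.
                  branch 1.2.1.2.2 (add ~(W & U)):
                    ~(W & U): β-rule — branch into ~W  //  ~U.
                      branch 1.2.1.2.2.1 (add ~W):
                        × closes — contains both W and ~W.
                      branch 1.2.1.2.2.2 (add ~U):
                        × closes — contains both U and ~U.
          branch 1.2.2 (add ~Z, ~((~U <-> (~X & (W & U))) & W)):
            ~((~U <-> (~X & (W & U))) & W): β-rule — branch into ~(~U <-> (~X & (W & U)))  //  ~W.
              branch 1.2.2.1 (add ~(~U <-> (~X & (W & U)))):
                ~(~U <-> (~X & (W & U))): β-rule — branch into ~U, ~(~X & (W & U))  //  ~~U, (~X & (W & U)).
                  branch 1.2.2.1.1 (add ~U, ~(~X & (W & U))):
                    ~(~X & (W & U)): β-rule — branch into ~~X  //  ~(W & U).
                      branch 1.2.2.1.1.1 (add ~~X):
                        ○ open, literals {U=F, X=T, Y=T, Z=F}.
                      branch 1.2.2.1.1.2 (add ~(W & U)):
                        ~(W & U): β-rule — branch into ~W  //  ~U.
                          branch 1.2.2.1.1.2.1 (add ~W):
                            ○ open, literals {U=F, W=F, Y=T, Z=F}.
                          branch 1.2.2.1.1.2.2 (add ~U):
                            ○ open, literals {U=F, Y=T, Z=F}.
                  branch 1.2.2.1.2 (add ~~U, (~X & (W & U))):
                    (~X & (W & U)): α-rule — add ~X, (W & U).
                    (W & U): α-rule — add W, U.
                    ○ open, literals {U=T, W=T, X=F, Y=T, Z=F}.
              branch 1.2.2.2 (add ~W):
                ○ open, literals {W=F, Y=T, Z=F}.
  branch 2 (add Z):
    ○ open, literals {Z=T}.
3 branches closed, 9 open.
Each open branch fixes some atoms; the unmentioned ones are free. Counting distinct full assignments: branch {U=T, Y=T, Z=F} (X, W, V) contributes 8 new; branch {U=F, Y=T, Z=T} (X, W, V) contributes 8 new; branch {U=T, W=T, X=T, Y=T, Z=T} (V) contributes 2 new; branch {U=F, X=T, Y=T, Z=F} (W, V) contributes 4 new; branch {U=F, W=F, Y=T, Z=F} (X, V) contributes 2 new; branch {U=F, Y=T, Z=F} (X, W, V) contributes 2 new; branch {U=T, W=T, X=F, Y=T, Z=F} (V) contributes 0 new; branch {W=F, Y=T, Z=F} (X, V, U) contributes 0 new; branch {Z=T} (X, W, V, Y, U) contributes 22 new. Total: 48.

48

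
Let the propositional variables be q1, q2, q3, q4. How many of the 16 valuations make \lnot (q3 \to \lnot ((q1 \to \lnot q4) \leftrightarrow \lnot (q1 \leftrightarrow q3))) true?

Initial set: {\lnot (q3 \to \lnot ((q1 \to \lnot q4) \leftrightarrow \lnot (q1 \leftrightarrow q3)))}.
\lnot (q3 \to \lnot ((q1 \to \lnot q4) \leftrightarrow \lnot (q1 \leftrightarrow q3))): α-rule — add q3, \lnot \lnot ((q1 \to \lnot q4) \leftrightarrow \lnot (q1 \leftrightarrow q3)).
\lnot \lnot ((q1 \to \lnot q4) \leftrightarrow \lnot (q1 \leftrightarrow q3)): β-rule — branch into (q1 \to \lnot q4), \lnot (q1 \leftrightarrow q3)  //  \lnot (q1 \to \lnot q4), \lnot \lnot (q1 \leftrightarrow q3).
  branch 1 (add (q1 \to \lnot q4), \lnot (q1 \leftrightarrow q3)):
    (q1 \to \lnot q4): β-rule — branch into \lnot q1  //  \lnot q4.
      branch 1.1 (add \lnot q1):
        \lnot (q1 \leftrightarrow q3): β-rule — branch into q1, \lnot q3  //  \lnot q1, q3.
          branch 1.1.1 (add q1, \lnot q3):
            × closes — contains both q1 and \lnot q1.
          branch 1.1.2 (add \lnot q1, q3):
            ○ open, literals {q1=false, q3=true}.
      branch 1.2 (add \lnot q4):
        \lnot (q1 \leftrightarrow q3): β-rule — branch into q1, \lnot q3  //  \lnot q1, q3.
          branch 1.2.1 (add q1, \lnot q3):
            × closes — contains both q3 and \lnot q3.
          branch 1.2.2 (add \lnot q1, q3):
            ○ open, literals {q1=false, q3=true, q4=false}.
  branch 2 (add \lnot (q1 \to \lnot q4), \lnot \lnot (q1 \leftrightarrow q3)):
    \lnot (q1 \to \lnot q4): α-rule — add q1, \lnot \lnot q4.
    \lnot \lnot (q1 \leftrightarrow q3): β-rule — branch into q1, q3  //  \lnot q1, \lnot q3.
      branch 2.1 (add q1, q3):
        ○ open, literals {q1=true, q3=true, q4=true}.
      branch 2.2 (add \lnot q1, \lnot q3):
        × closes — contains both q1 and \lnot q1.
3 branches closed, 3 open.
Each open branch fixes some atoms; the unmentioned ones are free. Counting distinct full assignments: branch {q1=false, q3=true} (q2, q4) contributes 4 new; branch {q1=false, q3=true, q4=false} (q2) contributes 0 new; branch {q1=true, q3=true, q4=true} (q2) contributes 2 new. Total: 6.

6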